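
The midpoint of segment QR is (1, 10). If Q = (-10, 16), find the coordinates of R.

Using the midpoint formula: M = ((x1 + x2)/2, (y1 + y2)/2)
We know M = (1, 10) and Q = (-10, 16)
For x: 1 = (-10 + x2)/2, so x2 = 2*1 - -10 = 12
For y: 10 = (16 + y2)/2, so y2 = 2*10 - 16 = 4
R = (12, 4)

(12, 4)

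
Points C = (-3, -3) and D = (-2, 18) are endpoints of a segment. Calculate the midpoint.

M = ((x₁ + x₂)/2, (y₁ + y₂)/2)
= ((-3 + -2)/2, (-3 + 18)/2)
= (-5/2, 15/2) = (-5/2, 15/2)

(-5/2, 15/2)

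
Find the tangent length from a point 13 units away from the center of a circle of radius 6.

The tangent, radius, and line from the external point to the center form a right triangle.
The right angle is where the tangent meets the radius.
By the Pythagorean theorem: tangent² + 6² = 13²
tangent² = 169 - 36 = 133
tangent = sqrt(133)

sqrt(133)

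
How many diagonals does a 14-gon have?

Each of the 14 vertices connects to 11 non-adjacent vertices via diagonals.
Total connections = 14 × 11 = 154, but each diagonal is counted twice.
Number of diagonals = 154 / 2 = 77.

77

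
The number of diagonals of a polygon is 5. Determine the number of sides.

Using d = n(n - 3)/2, we solve 5 = n(n - 3)/2.
So n(n - 3) = 10.
Testing n = 5: 5 * 2 = 10 = 10. Correct.
The polygon has 5 sides.

5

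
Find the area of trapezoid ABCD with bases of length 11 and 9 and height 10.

Area of a trapezoid = (base1 + base2) * height / 2
Area = (11 + 9) * 10 / 2
Area = 20 * 10 / 2
Area = 200 / 2
Area = 100

100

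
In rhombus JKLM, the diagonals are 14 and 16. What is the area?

Area = (14 * 16) / 2 = 224 / 2 = 112

112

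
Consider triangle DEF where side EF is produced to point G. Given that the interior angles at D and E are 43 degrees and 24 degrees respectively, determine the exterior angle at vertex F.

The interior angle at F is 180 - 43 - 24 = 113 degrees.
The exterior angle and interior angle at F are supplementary:
Exterior angle = 180 - 113 = 67 degrees.

67 degrees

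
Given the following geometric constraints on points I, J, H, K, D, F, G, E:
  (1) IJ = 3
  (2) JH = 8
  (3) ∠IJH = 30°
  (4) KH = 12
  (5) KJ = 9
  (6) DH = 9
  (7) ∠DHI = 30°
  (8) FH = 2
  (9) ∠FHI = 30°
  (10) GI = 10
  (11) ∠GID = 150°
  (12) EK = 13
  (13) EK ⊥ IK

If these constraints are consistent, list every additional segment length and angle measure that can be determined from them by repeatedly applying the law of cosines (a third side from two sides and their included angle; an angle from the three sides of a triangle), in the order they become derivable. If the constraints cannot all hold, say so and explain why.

The constraints are consistent. Derivable facts, in order:
After 1 step:
- IH ≈ 5.61
- ∠HJK = 89.6°
- ∠HKJ = 41.81°
- ∠JHK = 48.59°
After 2 steps:
- ID ≈ 5
- IF ≈ 4
- ∠HIJ = 134.48°
- ∠IHJ = 15.52°
After 3 steps:
- DG ≈ 14.55
- ∠DIH = 115.93°
- ∠FIH = 14.47°
- ∠HDI = 34.07°
- ∠HFI = 135.53°
After 4 steps:
- ∠DGI = 9.9°
- ∠GDI = 20.1°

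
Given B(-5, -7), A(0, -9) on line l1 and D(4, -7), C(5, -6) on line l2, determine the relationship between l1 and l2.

Slope of line 1: m1 = (-9 - -7)/(0 - -5) = -2/5 = -2/5
Slope of line 2: m2 = (-6 - -7)/(5 - 4) = 1/1 = 1
m1 != m2 (-2/5 != 1), so not parallel.
m1 * m2 = (-2/5) * (1) = -2/5 != -1, so not perpendicular.
The lines are neither parallel nor perpendicular.

Neither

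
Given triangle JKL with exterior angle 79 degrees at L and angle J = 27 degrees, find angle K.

The exterior angle theorem states that an exterior angle equals the sum of the two non-adjacent interior angles.
So 79 = 27 + angle K, which gives angle K = 79 - 27 = 52 degrees.

52 degrees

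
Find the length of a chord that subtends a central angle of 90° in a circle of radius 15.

Drop a perpendicular from the center to the chord, bisecting both the chord and the central angle.
Each half-chord = r sin(θ/2) = 15 sin(45°).
The full chord = 2 × 15 × sin(45°) = 15*sqrt(2).

15*sqrt(2)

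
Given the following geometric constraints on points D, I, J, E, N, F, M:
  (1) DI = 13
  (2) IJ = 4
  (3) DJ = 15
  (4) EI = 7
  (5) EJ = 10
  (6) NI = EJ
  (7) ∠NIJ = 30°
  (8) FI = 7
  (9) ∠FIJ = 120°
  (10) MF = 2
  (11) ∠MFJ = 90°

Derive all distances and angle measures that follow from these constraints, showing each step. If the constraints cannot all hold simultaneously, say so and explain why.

The constraints are consistent.

From the given relations:
  NI = EJ = 10

Step 1: From JI = 4, IN = 10, and ∠JIN = 30°, by the law of cosines:
  JN² = JI² + IN² - 2·JI·IN·cos(30°) = 16 + 100 - 69.28 = 46.72
  JN ≈ 6.84

Step 2: From JI = 4, IF = 7, and ∠JIF = 120°, by the law of cosines:
  JF² = JI² + IF² - 2·JI·IF·cos(120°) = 16 + 49 + 28 = 93
  JF = √93

Step 3: From DI = 13, DJ = 15, IJ = 4, by the inverse law of cosines:
  cos(∠IDJ) = (DI² + DJ² - IJ²) / (2·DI·DJ)
  ∠IDJ = 14.25°

Step 4: From ID = 13, IJ = 4, DJ = 15, by the inverse law of cosines:
  cos(∠DIJ) = (ID² + IJ² - DJ²) / (2·ID·IJ)
  ∠DIJ = 112.62°

Step 5: From IE = 7, IJ = 4, EJ = 10, by the inverse law of cosines:
  cos(∠EIJ) = (IE² + IJ² - EJ²) / (2·IE·IJ)
  ∠EIJ = 128.68°

Step 6: From JD = 15, JI = 4, DI = 13, by the inverse law of cosines:
  cos(∠DJI) = (JD² + JI² - DI²) / (2·JD·JI)
  ∠DJI = 53.13°

Step 7: From JE = 10, JI = 4, EI = 7, by the inverse law of cosines:
  cos(∠EJI) = (JE² + JI² - EI²) / (2·JE·JI)
  ∠EJI = 33.12°

Step 8: From EI = 7, EJ = 10, IJ = 4, by the inverse law of cosines:
  cos(∠IEJ) = (EI² + EJ² - IJ²) / (2·EI·EJ)
  ∠IEJ = 18.19°

Step 9: From JF = √93, FM = 2, and ∠JFM = 90°, by the law of cosines:
  JM² = JF² + FM² - 2·JF·FM·cos(90°) = 93 + 4 - 0 = 97
  JM = √97

Step 10: From JF = √93, JI = 4, FI = 7, by the inverse law of cosines:
  cos(∠FJI) = (JF² + JI² - FI²) / (2·JF·JI)
  ∠FJI = 38.95°

Step 11: From JI = 4, JN = 6.84, IN = 10, by the inverse law of cosines:
  cos(∠IJN) = (JI² + JN² - IN²) / (2·JI·JN)
  ∠IJN = 132.99°

Step 12: From NI = 10, NJ = 6.84, IJ = 4, by the inverse law of cosines:
  cos(∠INJ) = (NI² + NJ² - IJ²) / (2·NI·NJ)
  ∠INJ = 17.01°

Step 13: From FI = 7, FJ = √93, IJ = 4, by the inverse law of cosines:
  cos(∠IFJ) = (FI² + FJ² - IJ²) / (2·FI·FJ)
  ∠IFJ = 21.05°

Step 14: From JF = √93, JM = √97, FM = 2, by the inverse law of cosines:
  cos(∠FJM) = (JF² + JM² - FM²) / (2·JF·JM)
  ∠FJM = 11.72°

Step 15: From MF = 2, MJ = √97, FJ = √93, by the inverse law of cosines:
  cos(∠FMJ) = (MF² + MJ² - FJ²) / (2·MF·MJ)
  ∠FMJ = 78.28°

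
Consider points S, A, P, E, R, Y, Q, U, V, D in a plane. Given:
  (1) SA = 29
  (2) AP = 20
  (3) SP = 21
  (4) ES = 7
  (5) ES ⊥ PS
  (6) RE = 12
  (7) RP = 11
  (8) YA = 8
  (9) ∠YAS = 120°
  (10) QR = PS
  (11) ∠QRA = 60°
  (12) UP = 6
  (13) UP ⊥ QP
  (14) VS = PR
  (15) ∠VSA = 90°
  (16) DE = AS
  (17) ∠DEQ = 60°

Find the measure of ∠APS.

Step 1: By the inverse law of cosines on triangle APS: cos(∠APS) = (20² + 21² − 29²) / (2·20·21) = 0/840 = 0, so ∠APS = 90°.

Therefore, the measure of angle ∠APS = 90°.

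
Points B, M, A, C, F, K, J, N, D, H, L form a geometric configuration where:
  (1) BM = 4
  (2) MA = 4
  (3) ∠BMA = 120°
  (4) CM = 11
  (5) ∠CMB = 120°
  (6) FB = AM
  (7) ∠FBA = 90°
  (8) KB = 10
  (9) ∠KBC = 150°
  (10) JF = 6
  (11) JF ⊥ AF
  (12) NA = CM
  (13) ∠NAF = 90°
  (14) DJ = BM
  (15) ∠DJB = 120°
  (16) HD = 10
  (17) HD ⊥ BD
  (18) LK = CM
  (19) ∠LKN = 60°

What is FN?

From the given relations: FB = AM = 4; NA = CM = 11.
Step 1: By the law of cosines on triangle BMA: BA² = 4² + 4² − 2·4·4·cos(120°) = 48, so BA = 4·√3.
Step 2: By the law of cosines on triangle FBA: FA² = 4² + (4·√3)² − 2·4·4·√3·cos(90°) = 64, so FA = 8.
Step 3: By the law of cosines on triangle FAN: FN² = 8² + 11² − 2·8·11·cos(90°) = 185, so FN = √185.

Therefore, the length of FN = √185.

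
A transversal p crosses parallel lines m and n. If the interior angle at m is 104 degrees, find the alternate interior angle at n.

Alternate interior angles formed by parallel lines and a transversal are equal.
The given angle is 104 degrees.
The alternate interior angle = 104 degrees.

104 degrees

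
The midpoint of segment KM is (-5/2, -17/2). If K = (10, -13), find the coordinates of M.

Using the midpoint formula: M = ((x1 + x2)/2, (y1 + y2)/2)
We know M = (-5/2, -17/2) and K = (10, -13)
For x: -5/2 = (10 + x2)/2, so x2 = 2*-5/2 - 10 = -15
For y: -17/2 = (-13 + y2)/2, so y2 = 2*-17/2 - -13 = -4
M = (-15, -4)

(-15, -4)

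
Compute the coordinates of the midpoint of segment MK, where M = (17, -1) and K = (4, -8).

The midpoint is the average of the coordinates:
x: (17 + 4)/2 = 21/2
y: (-1 + -8)/2 = -9/2
Midpoint = (21/2, -9/2)

(21/2, -9/2)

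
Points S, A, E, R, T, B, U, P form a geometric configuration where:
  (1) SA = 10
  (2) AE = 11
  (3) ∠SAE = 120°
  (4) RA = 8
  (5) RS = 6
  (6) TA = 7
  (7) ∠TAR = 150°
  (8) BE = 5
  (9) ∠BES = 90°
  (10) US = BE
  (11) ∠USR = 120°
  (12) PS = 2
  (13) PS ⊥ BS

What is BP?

Step 1: By the law of cosines on triangle EAS: ES² = 11² + 10² − 2·11·10·cos(120°) = 331, so ES ≈ 18.19.
Step 2: By the law of cosines on triangle BES: BS² = 5² + 18.19² − 2·5·18.19·cos(90°) = 356, so BS = 2·√89.
Step 3: By the law of cosines on triangle BSP: BP² = (2·√89)² + 2² − 2·2·√89·2·cos(90°) = 360, so BP = 6·√10.

Therefore, the length of BP = 6·√10.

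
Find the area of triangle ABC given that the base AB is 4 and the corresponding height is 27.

Area = (1/2) * base * height
Area = (1/2) * 4 * 27
Area = 54

54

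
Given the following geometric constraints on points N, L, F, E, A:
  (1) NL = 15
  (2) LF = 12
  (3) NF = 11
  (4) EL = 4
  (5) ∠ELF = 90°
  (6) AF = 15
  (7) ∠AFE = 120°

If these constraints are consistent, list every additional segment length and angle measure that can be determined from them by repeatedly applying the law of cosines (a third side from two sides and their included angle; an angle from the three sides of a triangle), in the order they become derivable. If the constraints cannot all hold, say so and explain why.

The constraints are consistent. Derivable facts, in order:
After 1 step:
- FE = 4·√10
- ∠FLN = 46.46°
- ∠FNL = 52.26°
- ∠LFN = 81.29°
After 2 steps:
- EA ≈ 23.97
- ∠EFL = 18.43°
- ∠FEL = 71.57°
After 3 steps:
- ∠AEF = 32.81°
- ∠EAF = 27.19°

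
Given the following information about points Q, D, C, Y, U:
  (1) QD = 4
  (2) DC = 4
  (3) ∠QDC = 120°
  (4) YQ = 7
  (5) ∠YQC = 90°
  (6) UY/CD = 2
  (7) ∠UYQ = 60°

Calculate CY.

Step 1: By the law of cosines on triangle CDQ: CQ² = 4² + 4² − 2·4·4·cos(120°) = 48, so CQ = 4·√3.
Step 2: By the law of cosines on triangle CQY: CY² = (4·√3)² + 7² − 2·4·√3·7·cos(90°) = 97, so CY = √97.

Therefore, the length of CY = √97.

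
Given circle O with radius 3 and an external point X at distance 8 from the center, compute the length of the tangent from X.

tangent = √(d² - r²) = √(8² - 3²) = √(64 - 9) = √55 = sqrt(55)

sqrt(55)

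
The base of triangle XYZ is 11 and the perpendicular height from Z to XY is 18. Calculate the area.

Area = (1/2) * base * height
Area = (1/2) * 11 * 18
Area = 99

99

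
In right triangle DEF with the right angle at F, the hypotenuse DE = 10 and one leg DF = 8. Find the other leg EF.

EF = sqrt(10^2 - 8^2) = sqrt(36) = 6

6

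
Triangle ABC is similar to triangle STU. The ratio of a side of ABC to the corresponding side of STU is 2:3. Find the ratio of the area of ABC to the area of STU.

Area scales with the square of linear dimensions. If every length is multiplied by 2/3, then the area is multiplied by (2/3)^2 = 4/9.
The area ratio is 4:9.

4:9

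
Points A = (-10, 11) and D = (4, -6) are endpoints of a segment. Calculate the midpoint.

The midpoint is the average of the coordinates:
x: (-10 + 4)/2 = -3
y: (11 + -6)/2 = 5/2
Midpoint = (-3, 5/2)

(-3, 5/2)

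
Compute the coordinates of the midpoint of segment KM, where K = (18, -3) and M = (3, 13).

The midpoint is the point halfway along the segment.
Move half the horizontal distance: 18 + (3 - 18)/2 = 18 + -15/2 = 21/2
Move half the vertical distance: -3 + (13 - -3)/2 = -3 + 16/2 = 5
Midpoint = (21/2, 5)

(21/2, 5)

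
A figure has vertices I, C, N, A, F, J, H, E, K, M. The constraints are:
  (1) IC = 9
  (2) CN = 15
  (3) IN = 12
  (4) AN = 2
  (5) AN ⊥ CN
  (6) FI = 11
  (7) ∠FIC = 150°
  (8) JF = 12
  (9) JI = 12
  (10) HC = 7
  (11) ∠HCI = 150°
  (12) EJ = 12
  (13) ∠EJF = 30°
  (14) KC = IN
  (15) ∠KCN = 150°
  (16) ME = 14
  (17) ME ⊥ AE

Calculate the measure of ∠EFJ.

Step 1: By the law of cosines on triangle FJE: FE² = 12² + 12² − 2·12·12·cos(30°) = 38.58, so FE ≈ 6.21.
Step 2: By the inverse law of cosines on triangle EFJ: cos(∠EFJ) = (6.21² + 12² − 12²) / (2·6.21·12) = 38.58/149.08 = 0.2588, so ∠EFJ = 75°.

Therefore, the measure of angle ∠EFJ = 75°.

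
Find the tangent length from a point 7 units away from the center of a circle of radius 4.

Let T be the point of tangency. Then QT ⊥ XT (radius ⊥ tangent).
In right triangle QTX: QX² = QT² + XT²
7² = 4² + XT²
XT² = 33, XT = sqrt(33)

sqrt(33)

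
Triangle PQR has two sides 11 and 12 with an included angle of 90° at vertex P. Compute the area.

Area = (1/2) * PQ * PR * sin(P)
Area = (1/2) * 11 * 12 * sin(90°)
Area = (1/2) * 11 * 12 * 1
Area = 66

66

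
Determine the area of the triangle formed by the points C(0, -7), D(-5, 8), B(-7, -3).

Using the Shoelace formula for a triangle:
Area = (1/2)|x0(y1 - y2) + x1(y2 - y0) + x2(y0 - y1)|
Area = (1/2)|0(8 - -3) + -5(-3 - -7) + -7(-7 - 8)|
Area = (1/2)|0 + -20 + 105|
Area = (1/2)|85|
Area = (1/2)(85)
Area = 85/2

85/2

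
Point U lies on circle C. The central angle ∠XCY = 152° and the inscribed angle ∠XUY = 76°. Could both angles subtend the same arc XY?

By the inscribed angle theorem, if both angles subtend the same arc, the inscribed angle must be half the central angle.
Half of 152° = 76°, which equals the given inscribed angle of 76°.
Therefore, yes, they correspond to the same arc.

Yes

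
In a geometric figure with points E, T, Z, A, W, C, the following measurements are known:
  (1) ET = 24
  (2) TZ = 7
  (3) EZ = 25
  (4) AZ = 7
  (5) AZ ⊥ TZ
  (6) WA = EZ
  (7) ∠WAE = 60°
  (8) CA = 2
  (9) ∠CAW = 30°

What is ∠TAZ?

Step 1: By the law of cosines on triangle AZT: AT² = 7² + 7² − 2·7·7·cos(90°) = 98, so AT = 7·√2.
Step 2: By the inverse law of cosines on triangle TAZ: cos(∠TAZ) = ((7·√2)² + 7² − 7²) / (2·7·√2·7) = 98/138.59 = 0.7071, so ∠TAZ = 45°.

Therefore, the measure of angle ∠TAZ = 45°.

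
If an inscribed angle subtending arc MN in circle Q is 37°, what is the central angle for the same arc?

The inscribed angle theorem states that a central angle is always twice any inscribed angle that subtends the same arc.
Since the inscribed angle is 37°, the central angle = 2 × 37° = 74°.

74°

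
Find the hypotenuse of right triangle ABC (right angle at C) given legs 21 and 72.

In a right triangle, the square of the hypotenuse equals the sum of the squares of the two legs.
The legs are 21 and 72, so the hypotenuse = sqrt(441 + 5184) = sqrt(5625) = 75.

75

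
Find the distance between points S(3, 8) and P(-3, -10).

d = sqrt((-3 - 3)^2 + (-10 - 8)^2)
d = sqrt(-6^2 + -18^2)
d = sqrt(36 + 324)
d = sqrt(360) = 6*sqrt(10)

6*sqrt(10)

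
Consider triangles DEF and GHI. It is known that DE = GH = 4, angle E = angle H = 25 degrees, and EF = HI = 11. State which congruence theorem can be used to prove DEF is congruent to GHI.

Consider the given information: DE = GH = 4, angle E = angle H = 25 degrees, and EF = HI = 11
This is not ASA or AAS: ASA requires two angles and the side between them. AAS requires two angles and a non-included side.
The correct criterion is SAS. Two pairs of corresponding sides and the included angle are equal (Side-Angle-Side).

SAS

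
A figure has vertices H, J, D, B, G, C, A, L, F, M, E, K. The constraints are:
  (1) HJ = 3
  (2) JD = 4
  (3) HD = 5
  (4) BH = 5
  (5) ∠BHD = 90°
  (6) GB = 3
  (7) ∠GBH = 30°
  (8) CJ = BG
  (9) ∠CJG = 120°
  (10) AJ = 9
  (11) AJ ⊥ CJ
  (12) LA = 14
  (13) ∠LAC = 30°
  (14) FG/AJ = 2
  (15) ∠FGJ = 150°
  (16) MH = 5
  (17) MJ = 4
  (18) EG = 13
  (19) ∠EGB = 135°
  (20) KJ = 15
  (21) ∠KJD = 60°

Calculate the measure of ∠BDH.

Step 1: By the law of cosines on triangle DHB: DB² = 5² + 5² − 2·5·5·cos(90°) = 50, so DB = 5·√2.
Step 2: By the inverse law of cosines on triangle BDH: cos(∠BDH) = ((5·√2)² + 5² − 5²) / (2·5·√2·5) = 50/70.71 = 0.7071, so ∠BDH = 45°.

Therefore, the measure of angle ∠BDH = 45°.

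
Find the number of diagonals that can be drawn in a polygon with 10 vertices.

Total line segments between 10 vertices = C(10,2) = 45.
Subtract the 10 sides: 45 - 10 = 35 diagonals.

35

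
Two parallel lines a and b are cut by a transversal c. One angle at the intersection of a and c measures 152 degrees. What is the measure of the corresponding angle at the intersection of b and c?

Corresponding angles are equal: 152 degrees.

152 degrees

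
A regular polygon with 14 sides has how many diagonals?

The number of diagonals in an n-gon is n(n - 3)/2.
For n = 14: 14(14 - 3)/2 = 14 × 11 / 2 = 77.

77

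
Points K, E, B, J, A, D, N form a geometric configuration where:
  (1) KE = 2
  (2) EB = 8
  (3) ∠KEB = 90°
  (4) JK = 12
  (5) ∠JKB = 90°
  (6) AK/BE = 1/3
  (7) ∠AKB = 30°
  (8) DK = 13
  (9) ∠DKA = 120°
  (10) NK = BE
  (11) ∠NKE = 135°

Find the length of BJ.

Step 1: By the law of cosines on triangle BEK: BK² = 8² + 2² − 2·8·2·cos(90°) = 68, so BK = 2·√17.
Step 2: By the law of cosines on triangle BKJ: BJ² = (2·√17)² + 12² − 2·2·√17·12·cos(90°) = 212, so BJ = 2·√53.

Therefore, the length of BJ = 2·√53.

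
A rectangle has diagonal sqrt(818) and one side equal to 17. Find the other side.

b = sqrt(d^2 - a^2) = sqrt(818 - 289) = sqrt(529) = 23

23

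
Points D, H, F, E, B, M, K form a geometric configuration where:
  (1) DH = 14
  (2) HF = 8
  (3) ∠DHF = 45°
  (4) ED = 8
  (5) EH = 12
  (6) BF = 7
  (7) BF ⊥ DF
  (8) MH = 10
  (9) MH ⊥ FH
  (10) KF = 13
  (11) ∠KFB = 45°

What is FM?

Step 1: By the law of cosines on triangle FHM: FM² = 8² + 10² − 2·8·10·cos(90°) = 164, so FM = 2·√41.

Therefore, the length of FM = 2·√41.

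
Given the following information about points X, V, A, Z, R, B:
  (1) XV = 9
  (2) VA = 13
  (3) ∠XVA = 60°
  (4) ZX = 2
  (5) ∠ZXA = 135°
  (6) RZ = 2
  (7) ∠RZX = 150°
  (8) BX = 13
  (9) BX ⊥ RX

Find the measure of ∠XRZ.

Step 1: By the law of cosines on triangle RZX: RX² = 2² + 2² − 2·2·2·cos(150°) = 14.93, so RX ≈ 3.86.
Step 2: By the inverse law of cosines on triangle XRZ: cos(∠XRZ) = (3.86² + 2² − 2²) / (2·3.86·2) = 14.93/15.45 = 0.9659, so ∠XRZ = 15°.

Therefore, the measure of angle ∠XRZ = 15°.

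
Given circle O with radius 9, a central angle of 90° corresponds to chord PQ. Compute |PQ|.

Chord = 2(9) sin(45°) = 9*sqrt(2)

9*sqrt(2)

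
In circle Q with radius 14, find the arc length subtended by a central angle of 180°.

The full circumference is 2πr = 2π(14) = 28*pi.
The arc spans 180° out of 360°, which is a fraction of 1/2.
Arc length = 28*pi × 1/2 = 14*pi.

14*pi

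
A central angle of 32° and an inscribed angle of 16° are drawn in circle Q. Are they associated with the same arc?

By the inscribed angle theorem, if both angles subtend the same arc, the inscribed angle must be half the central angle.
Half of 32° = 16°, which equals the given inscribed angle of 16°.
Therefore, yes, they correspond to the same arc.

Yes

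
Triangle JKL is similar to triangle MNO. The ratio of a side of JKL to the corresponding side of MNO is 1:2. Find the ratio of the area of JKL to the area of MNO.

Area ratio = (side ratio)^2 = (1/2)^2 = 1:4.

1:4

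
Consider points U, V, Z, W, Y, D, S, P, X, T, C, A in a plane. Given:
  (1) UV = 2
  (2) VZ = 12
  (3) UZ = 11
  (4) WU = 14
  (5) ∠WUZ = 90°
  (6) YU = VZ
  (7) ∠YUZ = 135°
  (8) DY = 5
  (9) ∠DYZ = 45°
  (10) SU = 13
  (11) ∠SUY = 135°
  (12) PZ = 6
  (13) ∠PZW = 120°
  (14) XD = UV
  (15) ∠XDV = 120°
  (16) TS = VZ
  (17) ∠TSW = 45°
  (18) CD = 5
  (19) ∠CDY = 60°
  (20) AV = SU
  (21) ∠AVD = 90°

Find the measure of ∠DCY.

Step 1: By the law of cosines on triangle CDY: CY² = 5² + 5² − 2·5·5·cos(60°) = 25, so CY = 5.
Step 2: By the inverse law of cosines on triangle DCY: cos(∠DCY) = (5² + 5² − 5²) / (2·5·5) = 25/50 = 0.5, so ∠DCY = 60°.

Therefore, the measure of angle ∠DCY = 60°.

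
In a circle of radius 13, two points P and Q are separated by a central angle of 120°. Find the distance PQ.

Drop a perpendicular from the center to the chord, bisecting both the chord and the central angle.
Each half-chord = r sin(θ/2) = 13 sin(60°).
The full chord = 2 × 13 × sin(60°) = 13*sqrt(3).

13*sqrt(3)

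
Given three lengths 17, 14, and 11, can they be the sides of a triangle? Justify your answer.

Sort the sides: 11, 14, 17.
It suffices to check that the sum of the two smallest exceeds the largest:
11 + 14 = 25 > 17. ✓
Yes, a valid triangle can be formed.

Yes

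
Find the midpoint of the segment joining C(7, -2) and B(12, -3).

The midpoint is the point halfway along the segment.
Move half the horizontal distance: 7 + (12 - 7)/2 = 7 + 5/2 = 19/2
Move half the vertical distance: -2 + (-3 - -2)/2 = -2 + -1/2 = -5/2
Midpoint = (19/2, -5/2)

(19/2, -5/2)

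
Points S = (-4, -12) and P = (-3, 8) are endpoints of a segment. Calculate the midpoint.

The midpoint is the average of the coordinates:
x: (-4 + -3)/2 = -7/2
y: (-12 + 8)/2 = -2
Midpoint = (-7/2, -2)

(-7/2, -2)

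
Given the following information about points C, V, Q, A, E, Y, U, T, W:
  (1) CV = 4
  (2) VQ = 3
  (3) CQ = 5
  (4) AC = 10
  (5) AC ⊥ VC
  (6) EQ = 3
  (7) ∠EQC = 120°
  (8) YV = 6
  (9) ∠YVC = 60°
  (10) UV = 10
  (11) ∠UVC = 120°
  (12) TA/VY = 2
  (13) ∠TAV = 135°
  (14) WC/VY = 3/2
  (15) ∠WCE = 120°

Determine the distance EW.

From the given relations: WC = 3/2·VY = 3/2·6 = 9.
Step 1: By the law of cosines on triangle EQC: EC² = 3² + 5² − 2·3·5·cos(120°) = 49, so EC = 7.
Step 2: By the law of cosines on triangle ECW: EW² = 7² + 9² − 2·7·9·cos(120°) = 193, so EW = √193.

Therefore, the length of EW = √193.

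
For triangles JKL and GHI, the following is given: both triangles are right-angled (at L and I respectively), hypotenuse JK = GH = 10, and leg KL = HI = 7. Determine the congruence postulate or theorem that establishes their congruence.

The given information matches HL: The hypotenuse and one leg of two right triangles are equal (Hypotenuse-Leg).

HL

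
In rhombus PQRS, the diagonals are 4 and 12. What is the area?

Area of a rhombus = (d1 * d2) / 2
Area = (4 * 12) / 2
Area = 48 / 2
Area = 24

24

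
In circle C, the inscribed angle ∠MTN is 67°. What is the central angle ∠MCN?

By the inscribed angle theorem, the central angle is twice the inscribed angle.
Central angle = 2 × 67° = 134°

134°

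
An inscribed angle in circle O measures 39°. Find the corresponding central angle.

By the inscribed angle theorem, the central angle is twice the inscribed angle.
Central angle = 2 × 39° = 78°

78°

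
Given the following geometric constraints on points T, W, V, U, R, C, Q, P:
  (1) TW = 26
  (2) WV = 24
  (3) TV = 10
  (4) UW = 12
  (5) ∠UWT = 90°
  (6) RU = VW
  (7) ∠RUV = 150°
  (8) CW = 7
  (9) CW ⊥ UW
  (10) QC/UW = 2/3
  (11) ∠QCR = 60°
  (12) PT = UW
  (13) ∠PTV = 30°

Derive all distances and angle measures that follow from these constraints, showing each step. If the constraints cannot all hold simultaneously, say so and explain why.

The constraints are consistent.

From the given relations:
  RU = VW = 24
  QC = 2/3·UW = 2/3·12 = 8
  PT = UW = 12

Step 1: From TW = 26, WU = 12, and ∠TWU = 90°, by the law of cosines:
  TU² = TW² + WU² - 2·TW·WU·cos(90°) = 676 + 144 - 0 = 820
  TU ≈ 28.64

Step 2: From VT = 10, TP = 12, and ∠VTP = 30°, by the law of cosines:
  VP² = VT² + TP² - 2·VT·TP·cos(30°) = 100 + 144 - 207.8 = 36.15
  VP ≈ 6.01

Step 3: From UW = 12, WC = 7, and ∠UWC = 90°, by the law of cosines:
  UC² = UW² + WC² - 2·UW·WC·cos(90°) = 144 + 49 - 0 = 193
  UC = √193

Step 4: From TV = 10, TW = 26, VW = 24, by the inverse law of cosines:
  cos(∠VTW) = (TV² + TW² - VW²) / (2·TV·TW)
  ∠VTW = 67.38°

Step 5: From WT = 26, WV = 24, TV = 10, by the inverse law of cosines:
  cos(∠TWV) = (WT² + WV² - TV²) / (2·WT·WV)
  ∠TWV = 22.62°

Step 6: From VT = 10, VW = 24, TW = 26, by the inverse law of cosines:
  cos(∠TVW) = (VT² + VW² - TW²) / (2·VT·VW)
  ∠TVW = 90°

Step 7: From TU = 28.64, TW = 26, UW = 12, by the inverse law of cosines:
  cos(∠UTW) = (TU² + TW² - UW²) / (2·TU·TW)
  ∠UTW = 24.78°

Step 8: From VP = 6.01, VT = 10, PT = 12, by the inverse law of cosines:
  cos(∠PVT) = (VP² + VT² - PT²) / (2·VP·VT)
  ∠PVT = 93.74°

Step 9: From UC = √193, UW = 12, CW = 7, by the inverse law of cosines:
  cos(∠CUW) = (UC² + UW² - CW²) / (2·UC·UW)
  ∠CUW = 30.26°

Step 10: From UT = 28.64, UW = 12, TW = 26, by the inverse law of cosines:
  cos(∠TUW) = (UT² + UW² - TW²) / (2·UT·UW)
  ∠TUW = 65.22°

Step 11: From CU = √193, CW = 7, UW = 12, by the inverse law of cosines:
  cos(∠UCW) = (CU² + CW² - UW²) / (2·CU·CW)
  ∠UCW = 59.74°

Step 12: From PT = 12, PV = 6.01, TV = 10, by the inverse law of cosines:
  cos(∠TPV) = (PT² + PV² - TV²) / (2·PT·PV)
  ∠TPV = 56.26°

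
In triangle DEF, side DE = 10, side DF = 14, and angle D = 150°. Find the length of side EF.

By the law of cosines: EF^2 = DE^2 + DF^2 - 2*DE*DF*cos(D)
EF^2 = 10^2 + 14^2 - 2*10*14*cos(150°)
EF^2 = 100 + 196 - 280*(-sqrt(3)/2)
EF^2 = 140*sqrt(3) + 296
EF = 2*sqrt(35*sqrt(3) + 74)

2*sqrt(35*sqrt(3) + 74)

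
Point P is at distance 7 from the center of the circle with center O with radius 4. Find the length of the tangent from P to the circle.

tangent = √(d² - r²) = √(7² - 4²) = √(49 - 16) = √33 = sqrt(33)

sqrt(33)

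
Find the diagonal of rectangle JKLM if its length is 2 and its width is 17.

Using the Pythagorean theorem:
d² = 2² + 17² = 4 + 289 = 293
d = sqrt(293)

sqrt(293)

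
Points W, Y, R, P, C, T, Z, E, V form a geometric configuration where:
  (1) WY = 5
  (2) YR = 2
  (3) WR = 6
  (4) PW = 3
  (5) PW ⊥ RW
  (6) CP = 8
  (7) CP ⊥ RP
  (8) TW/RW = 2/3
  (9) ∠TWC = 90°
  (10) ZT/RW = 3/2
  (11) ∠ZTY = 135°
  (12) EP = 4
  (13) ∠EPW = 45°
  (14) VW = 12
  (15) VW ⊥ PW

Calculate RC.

Step 1: By the law of cosines on triangle PWR: PR² = 3² + 6² − 2·3·6·cos(90°) = 45, so PR = 3·√5.
Step 2: By the law of cosines on triangle RPC: RC² = (3·√5)² + 8² − 2·3·√5·8·cos(90°) = 109, so RC = √109.

Therefore, the length of RC = √109.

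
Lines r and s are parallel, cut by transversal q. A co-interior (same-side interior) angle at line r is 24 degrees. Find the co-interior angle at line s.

Co-interior angles (same-side interior) formed by parallel lines and a transversal are supplementary (sum to 180 degrees).
The given angle is 24 degrees.
The co-interior angle = 180 - 24 = 156 degrees.

156 degrees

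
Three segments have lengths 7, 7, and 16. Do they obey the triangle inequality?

No.
The triangle inequality is violated: 7 + 7 = 14 ≤ 16.
These lengths cannot form a triangle.

No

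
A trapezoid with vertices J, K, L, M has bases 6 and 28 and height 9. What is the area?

A trapezoid's area equals the midsegment times the height.
The midsegment is (6 + 28) / 2 = 17.
Area = 17 * 9 = 153.

153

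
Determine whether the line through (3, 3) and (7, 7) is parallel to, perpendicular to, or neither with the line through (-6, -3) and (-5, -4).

Slope of line 1: m1 = (7 - 3)/(7 - 3) = 4/4 = 1
Slope of line 2: m2 = (-4 - -3)/(-5 - -6) = -1/1 = -1
m1 * m2 = -1, so perpendicular.

Perpendicular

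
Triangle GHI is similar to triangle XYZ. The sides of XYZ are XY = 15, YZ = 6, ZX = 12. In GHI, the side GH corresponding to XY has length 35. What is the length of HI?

Similar triangles have proportional sides. Setting up the proportion:
GH / XY = HI / YZ
35 / 15 = HI / 6
HI = 6 * 35 / 15 = 14.

14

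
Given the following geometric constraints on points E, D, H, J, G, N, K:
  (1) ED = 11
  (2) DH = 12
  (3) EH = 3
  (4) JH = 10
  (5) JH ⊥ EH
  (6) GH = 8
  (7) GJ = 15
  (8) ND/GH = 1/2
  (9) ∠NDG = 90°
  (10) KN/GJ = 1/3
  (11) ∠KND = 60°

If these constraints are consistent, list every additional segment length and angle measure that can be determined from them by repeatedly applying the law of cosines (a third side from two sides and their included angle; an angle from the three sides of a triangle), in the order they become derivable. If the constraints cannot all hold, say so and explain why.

The constraints are consistent. Derivable facts, in order:
After 1 step:
- DK = √21
- EJ = √109
- ∠DEH = 102.25°
- ∠DHE = 63.61°
- ∠EDH = 14.14°
- ∠GHJ = 112.41°
- ∠GJH = 29.54°
- ∠HGJ = 38.05°
After 2 steps:
- ∠DKN = 49.11°
- ∠EJH = 16.7°
- ∠HEJ = 73.3°
- ∠KDN = 70.89°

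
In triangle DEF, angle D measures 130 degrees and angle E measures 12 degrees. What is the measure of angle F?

angle F = 180 - 130 - 12 = 38 degrees.

38 degrees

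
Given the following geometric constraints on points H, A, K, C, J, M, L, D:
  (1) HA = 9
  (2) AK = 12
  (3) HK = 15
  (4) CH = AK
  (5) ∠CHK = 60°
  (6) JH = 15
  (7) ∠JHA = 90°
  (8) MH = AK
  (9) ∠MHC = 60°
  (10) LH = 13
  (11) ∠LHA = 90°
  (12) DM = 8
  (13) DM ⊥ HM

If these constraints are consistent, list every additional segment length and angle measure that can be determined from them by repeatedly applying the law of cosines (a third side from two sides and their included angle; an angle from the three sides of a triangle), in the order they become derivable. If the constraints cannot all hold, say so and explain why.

The constraints are consistent. Derivable facts, in order:
After 1 step:
- AJ = 3·√34
- AL = 5·√10
- CM = 12
- HD = 4·√13
- KC = 3·√21
- ∠AHK = 53.13°
- ∠AKH = 36.87°
- ∠HAK = 90°
After 2 steps:
- ∠AJH = 30.96°
- ∠ALH = 34.7°
- ∠CKH = 49.11°
- ∠CMH = 60°
- ∠DHM = 33.69°
- ∠HAJ = 59.04°
- ∠HAL = 55.3°
- ∠HCK = 70.89°
- ∠HCM = 60°
- ∠HDM = 56.31°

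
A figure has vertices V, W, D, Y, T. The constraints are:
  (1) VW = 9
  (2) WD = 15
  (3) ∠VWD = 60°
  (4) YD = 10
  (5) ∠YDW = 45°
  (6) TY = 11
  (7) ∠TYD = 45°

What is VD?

Step 1: By the law of cosines on triangle VWD: VD² = 9² + 15² − 2·9·15·cos(60°) = 171, so VD = 3·√19.

Therefore, the length of VD = 3·√19.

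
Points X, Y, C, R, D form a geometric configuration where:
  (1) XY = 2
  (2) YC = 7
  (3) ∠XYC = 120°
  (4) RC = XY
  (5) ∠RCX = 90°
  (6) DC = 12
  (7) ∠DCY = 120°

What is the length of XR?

From the given relations: RC = XY = 2.
Step 1: By the law of cosines on triangle CYX: CX² = 7² + 2² − 2·7·2·cos(120°) = 67, so CX = √67.
Step 2: By the law of cosines on triangle XCR: XR² = √67² + 2² − 2·√67·2·cos(90°) = 71, so XR = √71.

Therefore, the length of XR = √71.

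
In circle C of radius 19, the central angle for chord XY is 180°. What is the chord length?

Chord length = 2r sin(θ/2)
= 2 × 19 × sin(180°/2)
= 2 × 19 × sin(90°)
= 38

38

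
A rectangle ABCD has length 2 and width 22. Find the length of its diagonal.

A rectangle's diagonal splits it into two right triangles, with the diagonal as the hypotenuse.
By the Pythagorean theorem, d^2 = 2^2 + 22^2 = 488.
Therefore d = sqrt(488) = 2*sqrt(122).

2*sqrt(122)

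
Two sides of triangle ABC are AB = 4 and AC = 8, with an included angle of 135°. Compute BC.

When two sides and the included angle are known, the law of cosines gives the third side.
c^2 = a^2 + b^2 - 2ab cos(C) generalizes the Pythagorean theorem to non-right triangles.
Here: BC^2 = 16 + 64 - 64*(-sqrt(2)/2) = 32*sqrt(2) + 80
BC = 4*sqrt(2*sqrt(2) + 5)

4*sqrt(2*sqrt(2) + 5)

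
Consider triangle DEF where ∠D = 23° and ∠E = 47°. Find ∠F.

Let angle F = x. Then 23 + 47 + x = 180.
x = 180 - 70 = 110 degrees.

110 degrees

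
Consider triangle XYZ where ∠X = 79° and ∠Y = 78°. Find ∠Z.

Let angle Z = x. Then 79 + 78 + x = 180.
x = 180 - 157 = 23 degrees.

23 degrees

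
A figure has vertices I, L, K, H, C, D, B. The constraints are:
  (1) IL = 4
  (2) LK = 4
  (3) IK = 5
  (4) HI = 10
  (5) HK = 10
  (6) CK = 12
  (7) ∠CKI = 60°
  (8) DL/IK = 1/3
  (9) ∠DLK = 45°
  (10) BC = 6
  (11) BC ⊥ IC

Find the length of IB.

Step 1: By the law of cosines on triangle CKI: CI² = 12² + 5² − 2·12·5·cos(60°) = 109, so CI = √109.
Step 2: By the law of cosines on triangle ICB: IB² = √109² + 6² − 2·√109·6·cos(90°) = 145, so IB = √145.

Therefore, the length of IB = √145.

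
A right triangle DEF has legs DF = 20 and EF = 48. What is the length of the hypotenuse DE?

By the Pythagorean theorem: DE^2 = DF^2 + EF^2
DE^2 = 20^2 + 48^2 = 400 + 2304 = 2704
DE = sqrt(2704) = 52

52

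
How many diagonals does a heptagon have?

Each of the 7 vertices connects to 4 non-adjacent vertices via diagonals.
Total connections = 7 × 4 = 28, but each diagonal is counted twice.
Number of diagonals = 28 / 2 = 14.

14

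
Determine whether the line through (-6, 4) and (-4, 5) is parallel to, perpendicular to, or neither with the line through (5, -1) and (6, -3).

Slope of line 1: m1 = (5 - 4)/(-4 - -6) = 1/2 = 1/2
Slope of line 2: m2 = (-3 - -1)/(6 - 5) = -2/1 = -2
m1 * m2 = -1, so perpendicular.

Perpendicular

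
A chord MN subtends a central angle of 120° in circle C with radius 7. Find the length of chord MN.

Chord = 2(7) sin(60°) = 7*sqrt(3)

7*sqrt(3)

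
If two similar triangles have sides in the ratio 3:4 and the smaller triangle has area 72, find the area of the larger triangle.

Area ratio = (3/4)^2 = 9/16. Area of the larger triangle = 72 * 16/9 = 128.

128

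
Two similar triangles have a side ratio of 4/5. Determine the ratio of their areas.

Area scales with the square of linear dimensions. If every length is multiplied by 4/5, then the area is multiplied by (4/5)^2 = 16/25.
The area ratio is 16:25.

16:25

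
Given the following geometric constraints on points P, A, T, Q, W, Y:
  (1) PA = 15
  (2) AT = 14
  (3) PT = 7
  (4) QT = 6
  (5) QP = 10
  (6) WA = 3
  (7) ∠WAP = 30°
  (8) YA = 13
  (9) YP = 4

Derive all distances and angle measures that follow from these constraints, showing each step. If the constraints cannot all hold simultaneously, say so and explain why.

The constraints are consistent.

Step 1: From PA = 15, AW = 3, and ∠PAW = 30°, by the law of cosines:
  PW² = PA² + AW² - 2·PA·AW·cos(30°) = 225 + 9 - 77.94 = 156.1
  PW ≈ 12.49

Step 2: From PA = 15, PT = 7, AT = 14, by the inverse law of cosines:
  cos(∠APT) = (PA² + PT² - AT²) / (2·PA·PT)
  ∠APT = 68.2°

Step 3: From PA = 15, PY = 4, AY = 13, by the inverse law of cosines:
  cos(∠APY) = (PA² + PY² - AY²) / (2·PA·PY)
  ∠APY = 53.13°

Step 4: From PQ = 10, PT = 7, QT = 6, by the inverse law of cosines:
  cos(∠QPT) = (PQ² + PT² - QT²) / (2·PQ·PT)
  ∠QPT = 36.18°

Step 5: From AP = 15, AT = 14, PT = 7, by the inverse law of cosines:
  cos(∠PAT) = (AP² + AT² - PT²) / (2·AP·AT)
  ∠PAT = 27.66°

Step 6: From AP = 15, AY = 13, PY = 4, by the inverse law of cosines:
  cos(∠PAY) = (AP² + AY² - PY²) / (2·AP·AY)
  ∠PAY = 14.25°

Step 7: From TA = 14, TP = 7, AP = 15, by the inverse law of cosines:
  cos(∠ATP) = (TA² + TP² - AP²) / (2·TA·TP)
  ∠ATP = 84.14°

Step 8: From TP = 7, TQ = 6, PQ = 10, by the inverse law of cosines:
  cos(∠PTQ) = (TP² + TQ² - PQ²) / (2·TP·TQ)
  ∠PTQ = 100.29°

Step 9: From QP = 10, QT = 6, PT = 7, by the inverse law of cosines:
  cos(∠PQT) = (QP² + QT² - PT²) / (2·QP·QT)
  ∠PQT = 43.53°

Step 10: From YA = 13, YP = 4, AP = 15, by the inverse law of cosines:
  cos(∠AYP) = (YA² + YP² - AP²) / (2·YA·YP)
  ∠AYP = 112.62°

Step 11: From PA = 15, PW = 12.49, AW = 3, by the inverse law of cosines:
  cos(∠APW) = (PA² + PW² - AW²) / (2·PA·PW)
  ∠APW = 6.9°

Step 12: From WA = 3, WP = 12.49, AP = 15, by the inverse law of cosines:
  cos(∠AWP) = (WA² + WP² - AP²) / (2·WA·WP)
  ∠AWP = 143.1°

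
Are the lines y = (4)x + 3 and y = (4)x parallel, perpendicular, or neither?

Slope of line 1: m1 = 4
Slope of line 2: m2 = 4
Two lines are parallel if and only if they have equal slopes (or both are vertical).
Here m1 = m2 = 4, confirming the lines are parallel.

Parallel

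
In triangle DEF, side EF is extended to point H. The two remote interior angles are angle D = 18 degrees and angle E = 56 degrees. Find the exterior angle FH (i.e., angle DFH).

By the exterior angle theorem, an exterior angle of a triangle equals the sum of the two remote interior angles.
Exterior angle = angle D + angle E
Exterior angle = 18 + 56 = 74 degrees

74 degrees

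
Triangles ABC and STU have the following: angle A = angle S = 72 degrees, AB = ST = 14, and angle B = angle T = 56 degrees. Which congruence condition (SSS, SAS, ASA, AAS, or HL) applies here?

The given information provides:
angle A = angle S = 72 degrees, AB = ST = 14, and angle B = angle T = 56 degrees
This matches the ASA congruence theorem.
Two pairs of corresponding angles and the included side are equal (Angle-Side-Angle).

ASA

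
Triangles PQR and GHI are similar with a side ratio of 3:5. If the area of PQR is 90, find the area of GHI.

For similar figures, the area ratio equals the square of the side ratio.
Side ratio (PQR to GHI) = 3:5, so area ratio = 3^2:5^2 = 9:25.
If the area of PQR is 90, then the area of GHI = 90 * (25/9) = 250.

250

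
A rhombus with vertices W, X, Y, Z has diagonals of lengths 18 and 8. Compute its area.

Area of a rhombus = (d1 * d2) / 2
Area = (18 * 8) / 2
Area = 144 / 2
Area = 72

72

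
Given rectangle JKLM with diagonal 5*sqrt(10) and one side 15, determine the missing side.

b = sqrt(d^2 - a^2) = sqrt(250 - 225) = sqrt(25) = 5

5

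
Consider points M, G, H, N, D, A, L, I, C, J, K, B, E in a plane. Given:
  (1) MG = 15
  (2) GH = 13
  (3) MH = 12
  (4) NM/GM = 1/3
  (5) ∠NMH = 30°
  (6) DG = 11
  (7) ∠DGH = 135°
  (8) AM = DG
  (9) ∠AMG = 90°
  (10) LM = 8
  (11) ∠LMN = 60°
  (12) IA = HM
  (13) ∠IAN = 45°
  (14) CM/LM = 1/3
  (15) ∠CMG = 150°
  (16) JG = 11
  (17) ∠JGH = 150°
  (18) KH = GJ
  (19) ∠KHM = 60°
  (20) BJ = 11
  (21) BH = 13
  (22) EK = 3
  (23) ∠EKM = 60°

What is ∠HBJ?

Step 1: By the law of cosines on triangle HGJ: HJ² = 13² + 11² − 2·13·11·cos(150°) = 537.68, so HJ ≈ 23.19.
Step 2: By the inverse law of cosines on triangle HBJ: cos(∠HBJ) = (13² + 11² − 23.19²) / (2·13·11) = -247.68/286 = -0.866, so ∠HBJ = 150°.

Therefore, the measure of angle ∠HBJ = 150°.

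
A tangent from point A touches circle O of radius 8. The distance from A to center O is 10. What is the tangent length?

tangent = √(d² - r²) = √(10² - 8²) = √(100 - 64) = √36 = 6

6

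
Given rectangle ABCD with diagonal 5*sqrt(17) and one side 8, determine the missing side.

The diagonal of a rectangle forms a right triangle with the two sides.
Rearranging the Pythagorean theorem: missing side = sqrt(d^2 - known^2).
= sqrt(425 - 64) = sqrt(361) = 19.

19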